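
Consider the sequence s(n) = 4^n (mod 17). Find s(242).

Listing terms: s(0) = 1,  s(1) = 4,  s(2) = 16,  s(3) = 13,  s(4) = 1.
The sequence repeats with period 4.
So s(242) = s(0 + ((242-0) mod 4)) = s(2) = 16.

16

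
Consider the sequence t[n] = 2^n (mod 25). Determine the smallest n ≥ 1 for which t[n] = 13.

We have t[0] = 1, t[1] = 2, t[2] = 4, t[3] = 8, t[4] = 16, t[5] = 7, t[6] = 14, t[7] = 3, t[8] = 6, t[9] = 12, t[10] = 24, t[11] = 23, t[12] = 21, t[13] = 17, t[14] = 9, t[15] = 18, t[16] = 11, t[17] = 22, t[18] = 19, t[19] = 13, t[20] = 1.
The sequence repeats with period 20.
The value 13 first appears (with n ≥ 1) at t[19].

19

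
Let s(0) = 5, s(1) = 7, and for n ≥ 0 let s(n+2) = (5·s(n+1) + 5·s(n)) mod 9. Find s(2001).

2

s(0) = 5, s(1) = 7, s(2) = 6, s(3) = 2, s(4) = 4, s(5) = 3, s(6) = 8, s(7) = 1, s(8) = 0, s(9) = 5, s(10) = 7.
Since (s(9), s(10)) = (s(0), s(1)) = (5, 7) (two consecutive terms determine the rest), the sequence is periodic with period 9.
So s(2001) = s(0 + ((2001-0) mod 9)) = s(3) = 2.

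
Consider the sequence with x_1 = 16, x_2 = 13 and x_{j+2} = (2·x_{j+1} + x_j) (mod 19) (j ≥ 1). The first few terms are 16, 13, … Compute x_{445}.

8

Listing terms: x_1 = 16,  x_2 = 13,  x_3 = 4,  x_4 = 2,  x_5 = 8,  x_6 = 18,  x_7 = 6,  x_8 = 11,  x_9 = 9,  x_{10} = 10,  x_{11} = 10,  x_{12} = 11,  x_{13} = 13,  x_{14} = 18,  x_{15} = 11,  x_{16} = 2,  x_{17} = 15,  x_{18} = 13,  x_{19} = 3,  x_{20} = 0,  x_{21} = 3,  x_{22} = 6,  x_{23} = 15,  x_{24} = 17,  x_{25} = 11,  x_{26} = 1,  x_{27} = 13,  x_{28} = 8,  x_{29} = 10,  x_{30} = 9,  x_{31} = 9,  x_{32} = 8,  x_{33} = 6,  x_{34} = 1,  x_{35} = 8,  x_{36} = 17,  x_{37} = 4,  x_{38} = 6,  x_{39} = 16,  x_{40} = 0,  x_{41} = 16,  x_{42} = 13.
The sequence repeats with period 40.
(445 - 1) mod 40 = 4, so x_{445} = x_5 = 8.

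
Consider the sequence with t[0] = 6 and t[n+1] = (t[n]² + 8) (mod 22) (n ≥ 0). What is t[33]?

6

t[0] = 6, t[1] = 0, t[2] = 8, t[3] = 6.
Since t[3] = t[0] = 6, the sequence is periodic with period 3.
(33 - 0) mod 3 = 0, so t[33] = t[0] = 6.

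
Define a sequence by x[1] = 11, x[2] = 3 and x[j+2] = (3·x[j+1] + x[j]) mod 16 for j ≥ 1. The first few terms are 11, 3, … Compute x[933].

Listing terms: x[1] = 11,  x[2] = 3,  x[3] = 4,  x[4] = 15,  x[5] = 1,  x[6] = 2,  x[7] = 7,  x[8] = 7,  x[9] = 12,  x[10] = 11,  x[11] = 13,  x[12] = 2,  x[13] = 3,  x[14] = 11,  x[15] = 4,  x[16] = 7,  x[17] = 9,  x[18] = 2,  x[19] = 15,  x[20] = 15,  x[21] = 12,  x[22] = 3,  x[23] = 5,  x[24] = 2,  x[25] = 11,  x[26] = 3.
Since (x[25], x[26]) = (x[1], x[2]) = (11, 3) (two consecutive terms determine the rest), the sequence is periodic with period 24.
So x[933] = x[1 + ((933-1) mod 24)] = x[21] = 12.

12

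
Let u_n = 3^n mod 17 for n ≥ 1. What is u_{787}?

10

We have u_1 = 3, u_2 = 9, u_3 = 10, u_4 = 13, u_5 = 5, u_6 = 15, u_7 = 11, u_8 = 16, u_9 = 14, u_{10} = 8, u_{11} = 7, u_{12} = 4, u_{13} = 12, u_{14} = 2, u_{15} = 6, u_{16} = 1, u_{17} = 3.
The sequence repeats with period 16.
(787 - 1) mod 16 = 2, so u_{787} = u_3 = 10.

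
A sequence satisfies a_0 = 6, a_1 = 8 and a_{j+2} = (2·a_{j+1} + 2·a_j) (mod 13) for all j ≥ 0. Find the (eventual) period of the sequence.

Listing terms: a_0 = 6; a_1 = 8; a_2 = 2; a_3 = 7; a_4 = 5; a_5 = 11; a_6 = 6; a_7 = 8.
Since (a_6, a_7) = (a_0, a_1) = (6, 8) (two consecutive terms determine the rest), the sequence is periodic with period 6.

6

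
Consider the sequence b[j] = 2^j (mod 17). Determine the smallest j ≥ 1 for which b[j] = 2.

1

We have b[0] = 1,  b[1] = 2,  b[2] = 4,  b[3] = 8,  b[4] = 16,  b[5] = 15,  b[6] = 13,  b[7] = 9,  b[8] = 1.
The sequence repeats with period 8.
The value 2 first appears (with j ≥ 1) at b[1].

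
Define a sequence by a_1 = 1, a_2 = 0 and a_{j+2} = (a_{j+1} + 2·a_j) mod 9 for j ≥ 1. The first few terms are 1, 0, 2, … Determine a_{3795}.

We have a_1 = 1, a_2 = 0, a_3 = 2, a_4 = 2, a_5 = 6, a_6 = 1, a_7 = 4, a_8 = 6, a_9 = 5, a_{10} = 8, a_{11} = 0, a_{12} = 7, a_{13} = 7, a_{14} = 3, a_{15} = 8, a_{16} = 5, a_{17} = 3, a_{18} = 4, a_{19} = 1, a_{20} = 0.
Since (a_{19}, a_{20}) = (a_1, a_2) = (1, 0) (two consecutive terms determine the rest), the sequence is periodic with period 18.
So a_{3795} = a_{1 + ((3795-1) mod 18)} = a_{15} = 8.

8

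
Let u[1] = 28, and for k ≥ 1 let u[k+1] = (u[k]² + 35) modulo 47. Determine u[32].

Computing terms: u[1] = 28,  u[2] = 20,  u[3] = 12,  u[4] = 38,  u[5] = 22,  u[6] = 2,  u[7] = 39,  u[8] = 5,  u[9] = 13,  u[10] = 16,  u[11] = 9,  u[12] = 22.
Since u[12] = u[5] = 22, the sequence is eventually periodic: after a pre-period of length 4 it cycles with period 7.
For k ≥ 5, u[k] depends only on (k - 5) mod 7. (32 - 5) mod 7 = 6, so u[32] = u[11] = 9.

9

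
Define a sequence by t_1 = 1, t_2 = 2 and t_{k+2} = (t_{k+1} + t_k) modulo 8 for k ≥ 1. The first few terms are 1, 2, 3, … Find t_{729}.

t_1 = 1; t_2 = 2; t_3 = 3; t_4 = 5; t_5 = 0; t_6 = 5; t_7 = 5; t_8 = 2; t_9 = 7; t_{10} = 1; t_{11} = 0; t_{12} = 1; t_{13} = 1; t_{14} = 2.
The sequence repeats with period 12.
So t_{729} = t_{1 + ((729-1) mod 12)} = t_9 = 7.

7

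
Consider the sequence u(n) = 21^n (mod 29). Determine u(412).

16

u(0) = 1; u(1) = 21; u(2) = 6; u(3) = 10; u(4) = 7; u(5) = 2; u(6) = 13; u(7) = 12; u(8) = 20; u(9) = 14; u(10) = 4; u(11) = 26; u(12) = 24; u(13) = 11; u(14) = 28; u(15) = 8; u(16) = 23; u(17) = 19; u(18) = 22; u(19) = 27; u(20) = 16; u(21) = 17; u(22) = 9; u(23) = 15; u(24) = 25; u(25) = 3; u(26) = 5; u(27) = 18; u(28) = 1.
Since u(28) = u(0) = 1, the sequence is periodic with period 28.
(412 - 0) mod 28 = 20, so u(412) = u(20) = 16.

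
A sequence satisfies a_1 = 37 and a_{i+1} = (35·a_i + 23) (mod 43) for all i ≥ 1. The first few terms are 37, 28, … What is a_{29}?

a_1 = 37,  a_2 = 28,  a_3 = 14,  a_4 = 40,  a_5 = 4,  a_6 = 34,  a_7 = 9,  a_8 = 37.
Since a_8 = a_1 = 37, the sequence is periodic with period 7.
So a_{29} = a_{1 + ((29-1) mod 7)} = a_1 = 37.

37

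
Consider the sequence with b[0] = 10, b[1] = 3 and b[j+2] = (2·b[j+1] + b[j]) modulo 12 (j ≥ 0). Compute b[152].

10

Listing terms: b[0] = 10, b[1] = 3, b[2] = 4, b[3] = 11, b[4] = 2, b[5] = 3, b[6] = 8, b[7] = 7, b[8] = 10, b[9] = 3.
Since (b[8], b[9]) = (b[0], b[1]) = (10, 3) (two consecutive terms determine the rest), the sequence is periodic with period 8.
So b[152] = b[0 + ((152-0) mod 8)] = b[0] = 10.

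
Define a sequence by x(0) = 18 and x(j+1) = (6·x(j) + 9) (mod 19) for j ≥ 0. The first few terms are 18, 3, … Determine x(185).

6

We have x(0) = 18,  x(1) = 3,  x(2) = 8,  x(3) = 0,  x(4) = 9,  x(5) = 6,  x(6) = 7,  x(7) = 13,  x(8) = 11,  x(9) = 18.
The sequence repeats with period 9.
(185 - 0) mod 9 = 5, so x(185) = x(5) = 6.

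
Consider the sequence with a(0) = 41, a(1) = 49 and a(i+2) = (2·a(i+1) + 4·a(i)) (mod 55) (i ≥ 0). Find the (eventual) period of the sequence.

10

We have a(0) = 41,  a(1) = 49,  a(2) = 42,  a(3) = 5,  a(4) = 13,  a(5) = 46,  a(6) = 34,  a(7) = 32,  a(8) = 35,  a(9) = 33,  a(10) = 41,  a(11) = 49.
Since (a(10), a(11)) = (a(0), a(1)) = (41, 49) (two consecutive terms determine the rest), the sequence is periodic with period 10.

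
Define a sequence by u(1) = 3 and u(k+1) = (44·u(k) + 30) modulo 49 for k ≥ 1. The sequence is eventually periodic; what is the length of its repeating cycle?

21

We have u(1) = 3, u(2) = 15, u(3) = 4, u(4) = 10, u(5) = 29, u(6) = 32, u(7) = 17, u(8) = 43, u(9) = 11, u(10) = 24, u(11) = 8, u(12) = 39, u(13) = 31, u(14) = 22, u(15) = 18, u(16) = 38, u(17) = 36, u(18) = 46, u(19) = 45, u(20) = 1, u(21) = 25, u(22) = 3.
Since u(22) = u(1) = 3, the sequence is periodic with period 21.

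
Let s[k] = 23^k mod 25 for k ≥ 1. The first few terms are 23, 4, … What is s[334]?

9

Listing terms: s[1] = 23,  s[2] = 4,  s[3] = 17,  s[4] = 16,  s[5] = 18,  s[6] = 14,  s[7] = 22,  s[8] = 6,  s[9] = 13,  s[10] = 24,  s[11] = 2,  s[12] = 21,  s[13] = 8,  s[14] = 9,  s[15] = 7,  s[16] = 11,  s[17] = 3,  s[18] = 19,  s[19] = 12,  s[20] = 1,  s[21] = 23.
The sequence repeats with period 20.
(334 - 1) mod 20 = 13, so s[334] = s[14] = 9.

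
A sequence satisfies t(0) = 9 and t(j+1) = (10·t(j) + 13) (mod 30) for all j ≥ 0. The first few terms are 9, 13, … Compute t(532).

13

We have t(0) = 9; t(1) = 13; t(2) = 23; t(3) = 3; t(4) = 13.
Since t(4) = t(1) = 13, the sequence is eventually periodic: after a pre-period of length 1 it cycles with period 3.
For j ≥ 1, t(j) depends only on (j - 1) mod 3. (532 - 1) mod 3 = 0, so t(532) = t(1) = 13.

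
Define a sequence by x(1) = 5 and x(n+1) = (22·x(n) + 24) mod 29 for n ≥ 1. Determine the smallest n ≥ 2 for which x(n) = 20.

x(1) = 5,  x(2) = 18,  x(3) = 14,  x(4) = 13,  x(5) = 20,  x(6) = 0,  x(7) = 24,  x(8) = 1,  x(9) = 17,  x(10) = 21,  x(11) = 22,  x(12) = 15,  x(13) = 6,  x(14) = 11,  x(15) = 5.
The sequence repeats with period 14.
The value 20 first appears (with n ≥ 2) at x(5).

5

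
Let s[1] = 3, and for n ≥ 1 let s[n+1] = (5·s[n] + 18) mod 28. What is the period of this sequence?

6

Computing terms: s[1] = 3; s[2] = 5; s[3] = 15; s[4] = 9; s[5] = 7; s[6] = 25; s[7] = 3.
The sequence repeats with period 6.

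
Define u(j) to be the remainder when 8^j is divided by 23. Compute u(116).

Computing terms: u(0) = 1, u(1) = 8, u(2) = 18, u(3) = 6, u(4) = 2, u(5) = 16, u(6) = 13, u(7) = 12, u(8) = 4, u(9) = 9, u(10) = 3, u(11) = 1.
Since u(11) = u(0) = 1, the sequence is periodic with period 11.
So u(116) = u(0 + ((116-0) mod 11)) = u(6) = 13.

13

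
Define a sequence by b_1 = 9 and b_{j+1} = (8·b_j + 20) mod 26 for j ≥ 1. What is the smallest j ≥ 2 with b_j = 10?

Listing terms: b_1 = 9; b_2 = 14; b_3 = 2; b_4 = 10; b_5 = 22; b_6 = 14.
Since b_6 = b_2 = 14, the sequence is eventually periodic: after a pre-period of length 1 it cycles with period 4.
The value 10 first appears (with j ≥ 2) at b_4.

4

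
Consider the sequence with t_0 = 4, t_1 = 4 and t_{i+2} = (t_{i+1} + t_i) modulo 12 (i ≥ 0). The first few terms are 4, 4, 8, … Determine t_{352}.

t_0 = 4, t_1 = 4, t_2 = 8, t_3 = 0, t_4 = 8, t_5 = 8, t_6 = 4, t_7 = 0, t_8 = 4, t_9 = 4.
The sequence repeats with period 8.
So t_{352} = t_{0 + ((352-0) mod 8)} = t_0 = 4.

4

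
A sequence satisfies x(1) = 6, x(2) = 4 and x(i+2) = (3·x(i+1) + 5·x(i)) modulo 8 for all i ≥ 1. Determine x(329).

0

Listing terms: x(1) = 6,  x(2) = 4,  x(3) = 2,  x(4) = 2,  x(5) = 0,  x(6) = 2,  x(7) = 6,  x(8) = 4.
The sequence repeats with period 6.
So x(329) = x(1 + ((329-1) mod 6)) = x(5) = 0.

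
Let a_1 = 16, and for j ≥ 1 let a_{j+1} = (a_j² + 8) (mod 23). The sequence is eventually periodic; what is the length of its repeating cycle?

5

Listing terms: a_1 = 16, a_2 = 11, a_3 = 14, a_4 = 20, a_5 = 17, a_6 = 21, a_7 = 12, a_8 = 14.
Since a_8 = a_3 = 14, the sequence is eventually periodic: after a pre-period of length 2 it cycles with period 5.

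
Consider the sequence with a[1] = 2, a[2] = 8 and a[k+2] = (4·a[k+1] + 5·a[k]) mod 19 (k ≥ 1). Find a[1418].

9

We have a[1] = 2,  a[2] = 8,  a[3] = 4,  a[4] = 18,  a[5] = 16,  a[6] = 2,  a[7] = 12,  a[8] = 1,  a[9] = 7,  a[10] = 14,  a[11] = 15,  a[12] = 16,  a[13] = 6,  a[14] = 9,  a[15] = 9,  a[16] = 5,  a[17] = 8,  a[18] = 0,  a[19] = 2,  a[20] = 8.
Since (a[19], a[20]) = (a[1], a[2]) = (2, 8) (two consecutive terms determine the rest), the sequence is periodic with period 18.
So a[1418] = a[1 + ((1418-1) mod 18)] = a[14] = 9.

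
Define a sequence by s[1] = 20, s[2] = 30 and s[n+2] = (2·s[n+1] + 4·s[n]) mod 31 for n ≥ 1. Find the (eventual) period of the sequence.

30

Listing terms: s[1] = 20,  s[2] = 30,  s[3] = 16,  s[4] = 28,  s[5] = 27,  s[6] = 11,  s[7] = 6,  s[8] = 25,  s[9] = 12,  s[10] = 0,  s[11] = 17,  s[12] = 3,  s[13] = 12,  s[14] = 5,  s[15] = 27,  s[16] = 12,  s[17] = 8,  s[18] = 2,  s[19] = 5,  s[20] = 18,  s[21] = 25,  s[22] = 29,  s[23] = 3,  s[24] = 29,  s[25] = 8,  s[26] = 8,  s[27] = 17,  s[28] = 4,  s[29] = 14,  s[30] = 13,  s[31] = 20,  s[32] = 30.
The sequence repeats with period 30.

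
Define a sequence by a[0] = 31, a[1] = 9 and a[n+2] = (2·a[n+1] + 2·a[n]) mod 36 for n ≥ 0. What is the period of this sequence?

Computing terms: a[0] = 31; a[1] = 9; a[2] = 8; a[3] = 34; a[4] = 12; a[5] = 20; a[6] = 28; a[7] = 24; a[8] = 32; a[9] = 4; a[10] = 0; a[11] = 8; a[12] = 16; a[13] = 12; a[14] = 20.
Since (a[13], a[14]) = (a[4], a[5]) = (12, 20) (two consecutive terms determine the rest), the sequence is eventually periodic: after a pre-period of length 4 it cycles with period 9.

9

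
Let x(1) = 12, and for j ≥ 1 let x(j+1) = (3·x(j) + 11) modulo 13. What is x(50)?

8

Listing terms: x(1) = 12,  x(2) = 8,  x(3) = 9,  x(4) = 12.
The sequence repeats with period 3.
So x(50) = x(1 + ((50-1) mod 3)) = x(2) = 8.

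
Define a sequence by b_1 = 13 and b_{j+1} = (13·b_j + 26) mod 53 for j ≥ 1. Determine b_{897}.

We have b_1 = 13,  b_2 = 36,  b_3 = 17,  b_4 = 35,  b_5 = 4,  b_6 = 25,  b_7 = 33,  b_8 = 31,  b_9 = 5,  b_{10} = 38,  b_{11} = 43,  b_{12} = 2,  b_{13} = 52,  b_{14} = 13.
The sequence repeats with period 13.
(897 - 1) mod 13 = 12, so b_{897} = b_{13} = 52.

52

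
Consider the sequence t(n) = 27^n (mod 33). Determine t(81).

Listing terms: t(1) = 27,  t(2) = 3,  t(3) = 15,  t(4) = 9,  t(5) = 12,  t(6) = 27.
Since t(6) = t(1) = 27, the sequence is periodic with period 5.
So t(81) = t(1 + ((81-1) mod 5)) = t(1) = 27.

27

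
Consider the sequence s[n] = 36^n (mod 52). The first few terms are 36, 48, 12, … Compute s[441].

Computing terms: s[1] = 36; s[2] = 48; s[3] = 12; s[4] = 16; s[5] = 4; s[6] = 40; s[7] = 36.
Since s[7] = s[1] = 36, the sequence is periodic with period 6.
(441 - 1) mod 6 = 2, so s[441] = s[3] = 12.

12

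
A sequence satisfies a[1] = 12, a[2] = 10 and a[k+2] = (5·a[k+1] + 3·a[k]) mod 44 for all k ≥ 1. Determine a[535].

We have a[1] = 12,  a[2] = 10,  a[3] = 42,  a[4] = 20,  a[5] = 6,  a[6] = 2,  a[7] = 28,  a[8] = 14,  a[9] = 22,  a[10] = 20,  a[11] = 34,  a[12] = 10,  a[13] = 20,  a[14] = 42,  a[15] = 6,  a[16] = 24,  a[17] = 6,  a[18] = 14,  a[19] = 0,  a[20] = 42,  a[21] = 34,  a[22] = 32,  a[23] = 42,  a[24] = 42,  a[25] = 28,  a[26] = 2,  a[27] = 6,  a[28] = 36,  a[29] = 22,  a[30] = 42,  a[31] = 12,  a[32] = 10.
The sequence repeats with period 30.
(535 - 1) mod 30 = 24, so a[535] = a[25] = 28.

28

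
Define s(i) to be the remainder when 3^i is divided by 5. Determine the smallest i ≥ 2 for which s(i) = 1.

4

Computing terms: s(1) = 3, s(2) = 4, s(3) = 2, s(4) = 1, s(5) = 3.
Since s(5) = s(1) = 3, the sequence is periodic with period 4.
The value 1 first appears (with i ≥ 2) at s(4).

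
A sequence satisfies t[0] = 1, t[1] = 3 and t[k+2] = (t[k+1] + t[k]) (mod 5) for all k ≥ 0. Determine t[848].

1

Computing terms: t[0] = 1; t[1] = 3; t[2] = 4; t[3] = 2; t[4] = 1; t[5] = 3.
The sequence repeats with period 4.
(848 - 0) mod 4 = 0, so t[848] = t[0] = 1.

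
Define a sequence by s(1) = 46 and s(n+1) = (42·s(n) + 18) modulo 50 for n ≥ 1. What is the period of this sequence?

20

s(1) = 46,  s(2) = 0,  s(3) = 18,  s(4) = 24,  s(5) = 26,  s(6) = 10,  s(7) = 38,  s(8) = 14,  s(9) = 6,  s(10) = 20,  s(11) = 8,  s(12) = 4,  s(13) = 36,  s(14) = 30,  s(15) = 28,  s(16) = 44,  s(17) = 16,  s(18) = 40,  s(19) = 48,  s(20) = 34,  s(21) = 46.
The sequence repeats with period 20.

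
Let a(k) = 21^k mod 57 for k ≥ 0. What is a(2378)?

42

We have a(0) = 1,  a(1) = 21,  a(2) = 42,  a(3) = 27,  a(4) = 54,  a(5) = 51,  a(6) = 45,  a(7) = 33,  a(8) = 9,  a(9) = 18,  a(10) = 36,  a(11) = 15,  a(12) = 30,  a(13) = 3,  a(14) = 6,  a(15) = 12,  a(16) = 24,  a(17) = 48,  a(18) = 39,  a(19) = 21.
Since a(19) = a(1) = 21, the sequence is eventually periodic: after a pre-period of length 1 it cycles with period 18.
For k ≥ 1, a(k) depends only on (k - 1) mod 18. (2378 - 1) mod 18 = 1, so a(2378) = a(2) = 42.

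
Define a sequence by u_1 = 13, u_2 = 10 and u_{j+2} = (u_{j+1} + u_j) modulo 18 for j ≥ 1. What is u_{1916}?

Listing terms: u_1 = 13; u_2 = 10; u_3 = 5; u_4 = 15; u_5 = 2; u_6 = 17; u_7 = 1; u_8 = 0; u_9 = 1; u_{10} = 1; u_{11} = 2; u_{12} = 3; u_{13} = 5; u_{14} = 8; u_{15} = 13; u_{16} = 3; u_{17} = 16; u_{18} = 1; u_{19} = 17; u_{20} = 0; u_{21} = 17; u_{22} = 17; u_{23} = 16; u_{24} = 15; u_{25} = 13; u_{26} = 10.
Since (u_{25}, u_{26}) = (u_1, u_2) = (13, 10) (two consecutive terms determine the rest), the sequence is periodic with period 24.
So u_{1916} = u_{1 + ((1916-1) mod 24)} = u_{20} = 0.

0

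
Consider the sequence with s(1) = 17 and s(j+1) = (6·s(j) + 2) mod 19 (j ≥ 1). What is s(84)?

Computing terms: s(1) = 17, s(2) = 9, s(3) = 18, s(4) = 15, s(5) = 16, s(6) = 3, s(7) = 1, s(8) = 8, s(9) = 12, s(10) = 17.
Since s(10) = s(1) = 17, the sequence is periodic with period 9.
(84 - 1) mod 9 = 2, so s(84) = s(3) = 18.

18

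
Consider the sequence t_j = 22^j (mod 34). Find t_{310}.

We have t_1 = 22, t_2 = 8, t_3 = 6, t_4 = 30, t_5 = 14, t_6 = 2, t_7 = 10, t_8 = 16, t_9 = 12, t_{10} = 26, t_{11} = 28, t_{12} = 4, t_{13} = 20, t_{14} = 32, t_{15} = 24, t_{16} = 18, t_{17} = 22.
The sequence repeats with period 16.
So t_{310} = t_{1 + ((310-1) mod 16)} = t_6 = 2.

2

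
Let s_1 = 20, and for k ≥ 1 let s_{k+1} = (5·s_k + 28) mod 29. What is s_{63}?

We have s_1 = 20; s_2 = 12; s_3 = 1; s_4 = 4; s_5 = 19; s_6 = 7; s_7 = 5; s_8 = 24; s_9 = 3; s_{10} = 14; s_{11} = 11; s_{12} = 25; s_{13} = 8; s_{14} = 10; s_{15} = 20.
The sequence repeats with period 14.
So s_{63} = s_{1 + ((63-1) mod 14)} = s_7 = 5.

5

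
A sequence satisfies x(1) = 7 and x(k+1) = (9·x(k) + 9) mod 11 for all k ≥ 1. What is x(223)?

We have x(1) = 7, x(2) = 6, x(3) = 8, x(4) = 4, x(5) = 1, x(6) = 7.
Since x(6) = x(1) = 7, the sequence is periodic with period 5.
(223 - 1) mod 5 = 2, so x(223) = x(3) = 8.

8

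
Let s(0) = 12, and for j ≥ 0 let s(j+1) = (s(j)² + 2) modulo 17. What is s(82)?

Computing terms: s(0) = 12,  s(1) = 10,  s(2) = 0,  s(3) = 2,  s(4) = 6,  s(5) = 4,  s(6) = 1,  s(7) = 3,  s(8) = 11,  s(9) = 4.
Since s(9) = s(5) = 4, the sequence is eventually periodic: after a pre-period of length 5 it cycles with period 4.
For j ≥ 5, s(j) depends only on (j - 5) mod 4. (82 - 5) mod 4 = 1, so s(82) = s(6) = 1.

1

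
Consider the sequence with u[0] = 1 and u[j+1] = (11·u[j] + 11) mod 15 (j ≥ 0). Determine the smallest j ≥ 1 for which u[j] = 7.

We have u[0] = 1, u[1] = 7, u[2] = 13, u[3] = 4, u[4] = 10, u[5] = 1.
Since u[5] = u[0] = 1, the sequence is periodic with period 5.
The value 7 first appears (with j ≥ 1) at u[1].

1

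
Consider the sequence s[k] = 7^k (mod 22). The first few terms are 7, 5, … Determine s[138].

s[1] = 7; s[2] = 5; s[3] = 13; s[4] = 3; s[5] = 21; s[6] = 15; s[7] = 17; s[8] = 9; s[9] = 19; s[10] = 1; s[11] = 7.
The sequence repeats with period 10.
(138 - 1) mod 10 = 7, so s[138] = s[8] = 9.

9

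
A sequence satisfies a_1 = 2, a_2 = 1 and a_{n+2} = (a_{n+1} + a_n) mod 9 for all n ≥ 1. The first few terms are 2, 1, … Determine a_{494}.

We have a_1 = 2,  a_2 = 1,  a_3 = 3,  a_4 = 4,  a_5 = 7,  a_6 = 2,  a_7 = 0,  a_8 = 2,  a_9 = 2,  a_{10} = 4,  a_{11} = 6,  a_{12} = 1,  a_{13} = 7,  a_{14} = 8,  a_{15} = 6,  a_{16} = 5,  a_{17} = 2,  a_{18} = 7,  a_{19} = 0,  a_{20} = 7,  a_{21} = 7,  a_{22} = 5,  a_{23} = 3,  a_{24} = 8,  a_{25} = 2,  a_{26} = 1.
The sequence repeats with period 24.
(494 - 1) mod 24 = 13, so a_{494} = a_{14} = 8.

8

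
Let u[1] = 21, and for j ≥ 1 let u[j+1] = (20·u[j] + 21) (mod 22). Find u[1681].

Listing terms: u[1] = 21; u[2] = 1; u[3] = 19; u[4] = 5; u[5] = 11; u[6] = 21.
Since u[6] = u[1] = 21, the sequence is periodic with period 5.
So u[1681] = u[1 + ((1681-1) mod 5)] = u[1] = 21.

21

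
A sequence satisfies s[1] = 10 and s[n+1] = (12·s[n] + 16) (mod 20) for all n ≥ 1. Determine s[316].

12

s[1] = 10, s[2] = 16, s[3] = 8, s[4] = 12, s[5] = 0, s[6] = 16.
Since s[6] = s[2] = 16, the sequence is eventually periodic: after a pre-period of length 1 it cycles with period 4.
For n ≥ 2, s[n] depends only on (n - 2) mod 4. (316 - 2) mod 4 = 2, so s[316] = s[4] = 12.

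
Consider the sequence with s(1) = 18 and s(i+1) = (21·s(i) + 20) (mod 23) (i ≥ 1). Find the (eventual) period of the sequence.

22

s(1) = 18; s(2) = 7; s(3) = 6; s(4) = 8; s(5) = 4; s(6) = 12; s(7) = 19; s(8) = 5; s(9) = 10; s(10) = 0; s(11) = 20; s(12) = 3; s(13) = 14; s(14) = 15; s(15) = 13; s(16) = 17; s(17) = 9; s(18) = 2; s(19) = 16; s(20) = 11; s(21) = 21; s(22) = 1; s(23) = 18.
The sequence repeats with period 22.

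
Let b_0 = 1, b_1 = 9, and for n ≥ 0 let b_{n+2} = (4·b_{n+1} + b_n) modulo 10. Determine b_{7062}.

b_0 = 1; b_1 = 9; b_2 = 7; b_3 = 7; b_4 = 5; b_5 = 7; b_6 = 3; b_7 = 9; b_8 = 9; b_9 = 5; b_{10} = 9; b_{11} = 1; b_{12} = 3; b_{13} = 3; b_{14} = 5; b_{15} = 3; b_{16} = 7; b_{17} = 1; b_{18} = 1; b_{19} = 5; b_{20} = 1; b_{21} = 9.
The sequence repeats with period 20.
(7062 - 0) mod 20 = 2, so b_{7062} = b_2 = 7.

7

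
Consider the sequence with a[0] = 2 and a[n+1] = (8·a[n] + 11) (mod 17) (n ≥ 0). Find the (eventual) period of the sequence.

a[0] = 2,  a[1] = 10,  a[2] = 6,  a[3] = 8,  a[4] = 7,  a[5] = 16,  a[6] = 3,  a[7] = 1,  a[8] = 2.
The sequence repeats with period 8.

8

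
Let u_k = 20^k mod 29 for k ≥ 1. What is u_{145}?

24

u_1 = 20,  u_2 = 23,  u_3 = 25,  u_4 = 7,  u_5 = 24,  u_6 = 16,  u_7 = 1,  u_8 = 20.
The sequence repeats with period 7.
So u_{145} = u_{1 + ((145-1) mod 7)} = u_5 = 24.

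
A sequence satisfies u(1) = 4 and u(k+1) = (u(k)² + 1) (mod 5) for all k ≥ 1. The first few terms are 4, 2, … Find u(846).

Listing terms: u(1) = 4; u(2) = 2; u(3) = 0; u(4) = 1; u(5) = 2.
Since u(5) = u(2) = 2, the sequence is eventually periodic: after a pre-period of length 1 it cycles with period 3.
For k ≥ 2, u(k) depends only on (k - 2) mod 3. (846 - 2) mod 3 = 1, so u(846) = u(3) = 0.

0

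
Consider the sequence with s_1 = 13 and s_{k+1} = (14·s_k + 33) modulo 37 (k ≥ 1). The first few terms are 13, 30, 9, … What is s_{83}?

Computing terms: s_1 = 13,  s_2 = 30,  s_3 = 9,  s_4 = 11,  s_5 = 2,  s_6 = 24,  s_7 = 36,  s_8 = 19,  s_9 = 3,  s_{10} = 1,  s_{11} = 10,  s_{12} = 25,  s_{13} = 13.
The sequence repeats with period 12.
(83 - 1) mod 12 = 10, so s_{83} = s_{11} = 10.

10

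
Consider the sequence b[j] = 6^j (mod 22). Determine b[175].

10

We have b[1] = 6; b[2] = 14; b[3] = 18; b[4] = 20; b[5] = 10; b[6] = 16; b[7] = 8; b[8] = 4; b[9] = 2; b[10] = 12; b[11] = 6.
The sequence repeats with period 10.
So b[175] = b[1 + ((175-1) mod 10)] = b[5] = 10.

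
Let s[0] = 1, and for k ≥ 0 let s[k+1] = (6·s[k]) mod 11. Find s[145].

10

Listing terms: s[0] = 1,  s[1] = 6,  s[2] = 3,  s[3] = 7,  s[4] = 9,  s[5] = 10,  s[6] = 5,  s[7] = 8,  s[8] = 4,  s[9] = 2,  s[10] = 1.
Since s[10] = s[0] = 1, the sequence is periodic with period 10.
(145 - 0) mod 10 = 5, so s[145] = s[5] = 10.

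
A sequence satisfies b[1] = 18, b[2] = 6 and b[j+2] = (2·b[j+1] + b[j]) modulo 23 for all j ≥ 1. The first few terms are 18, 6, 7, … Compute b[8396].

21

We have b[1] = 18; b[2] = 6; b[3] = 7; b[4] = 20; b[5] = 1; b[6] = 22; b[7] = 22; b[8] = 20; b[9] = 16; b[10] = 6; b[11] = 5; b[12] = 16; b[13] = 14; b[14] = 21; b[15] = 10; b[16] = 18; b[17] = 0; b[18] = 18; b[19] = 13; b[20] = 21; b[21] = 9; b[22] = 16; b[23] = 18; b[24] = 6.
The sequence repeats with period 22.
(8396 - 1) mod 22 = 13, so b[8396] = b[14] = 21.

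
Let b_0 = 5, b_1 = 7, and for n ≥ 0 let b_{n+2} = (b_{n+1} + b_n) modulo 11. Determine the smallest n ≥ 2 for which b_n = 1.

2

Listing terms: b_0 = 5; b_1 = 7; b_2 = 1; b_3 = 8; b_4 = 9; b_5 = 6; b_6 = 4; b_7 = 10; b_8 = 3; b_9 = 2; b_{10} = 5; b_{11} = 7.
The sequence repeats with period 10.
The value 1 first appears (with n ≥ 2) at b_2.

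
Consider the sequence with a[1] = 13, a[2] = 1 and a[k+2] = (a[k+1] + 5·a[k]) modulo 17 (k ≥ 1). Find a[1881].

14

Listing terms: a[1] = 13, a[2] = 1, a[3] = 15, a[4] = 3, a[5] = 10, a[6] = 8, a[7] = 7, a[8] = 13, a[9] = 14, a[10] = 11, a[11] = 13, a[12] = 0, a[13] = 14, a[14] = 14, a[15] = 16, a[16] = 1, a[17] = 13, a[18] = 1.
Since (a[17], a[18]) = (a[1], a[2]) = (13, 1) (two consecutive terms determine the rest), the sequence is periodic with period 16.
So a[1881] = a[1 + ((1881-1) mod 16)] = a[9] = 14.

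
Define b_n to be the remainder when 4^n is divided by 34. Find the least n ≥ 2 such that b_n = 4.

5

We have b_1 = 4, b_2 = 16, b_3 = 30, b_4 = 18, b_5 = 4.
The sequence repeats with period 4.
The value 4 next appears (with n ≥ 2) at b_5.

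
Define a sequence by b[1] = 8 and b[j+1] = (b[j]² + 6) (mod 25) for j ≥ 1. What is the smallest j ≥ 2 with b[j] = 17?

4

Listing terms: b[1] = 8, b[2] = 20, b[3] = 6, b[4] = 17, b[5] = 20.
Since b[5] = b[2] = 20, the sequence is eventually periodic: after a pre-period of length 1 it cycles with period 3.
The value 17 first appears (with j ≥ 2) at b[4].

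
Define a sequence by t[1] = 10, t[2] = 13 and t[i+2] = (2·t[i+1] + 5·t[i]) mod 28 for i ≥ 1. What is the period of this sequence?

Listing terms: t[1] = 10; t[2] = 13; t[3] = 20; t[4] = 21; t[5] = 2; t[6] = 25; t[7] = 4; t[8] = 21; t[9] = 6; t[10] = 5; t[11] = 12; t[12] = 21; t[13] = 18; t[14] = 1; t[15] = 8; t[16] = 21; t[17] = 26; t[18] = 17; t[19] = 24; t[20] = 21; t[21] = 22; t[22] = 9; t[23] = 16; t[24] = 21; t[25] = 10; t[26] = 13.
The sequence repeats with period 24.

24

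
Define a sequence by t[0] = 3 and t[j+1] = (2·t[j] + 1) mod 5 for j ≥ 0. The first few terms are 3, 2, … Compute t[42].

0

Listing terms: t[0] = 3,  t[1] = 2,  t[2] = 0,  t[3] = 1,  t[4] = 3.
Since t[4] = t[0] = 3, the sequence is periodic with period 4.
(42 - 0) mod 4 = 2, so t[42] = t[2] = 0.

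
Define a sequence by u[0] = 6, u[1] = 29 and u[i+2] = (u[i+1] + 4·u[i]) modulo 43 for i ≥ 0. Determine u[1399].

8

We have u[0] = 6, u[1] = 29, u[2] = 10, u[3] = 40, u[4] = 37, u[5] = 25, u[6] = 1, u[7] = 15, u[8] = 19, u[9] = 36, u[10] = 26, u[11] = 41, u[12] = 16, u[13] = 8, u[14] = 29, u[15] = 18, u[16] = 5, u[17] = 34, u[18] = 11, u[19] = 18, u[20] = 19, u[21] = 5, u[22] = 38, u[23] = 15, u[24] = 38, u[25] = 12, u[26] = 35, u[27] = 40, u[28] = 8, u[29] = 39, u[30] = 28, u[31] = 12, u[32] = 38, u[33] = 0, u[34] = 23, u[35] = 23, u[36] = 29, u[37] = 35, u[38] = 22, u[39] = 33, u[40] = 35, u[41] = 38, u[42] = 6, u[43] = 29.
The sequence repeats with period 42.
So u[1399] = u[0 + ((1399-0) mod 42)] = u[13] = 8.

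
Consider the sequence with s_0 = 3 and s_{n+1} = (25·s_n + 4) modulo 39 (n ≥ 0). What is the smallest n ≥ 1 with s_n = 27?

3

We have s_0 = 3,  s_1 = 1,  s_2 = 29,  s_3 = 27,  s_4 = 16,  s_5 = 14,  s_6 = 3.
The sequence repeats with period 6.
The value 27 first appears (with n ≥ 1) at s_3.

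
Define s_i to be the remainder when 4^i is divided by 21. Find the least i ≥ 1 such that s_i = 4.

Listing terms: s_0 = 1,  s_1 = 4,  s_2 = 16,  s_3 = 1.
Since s_3 = s_0 = 1, the sequence is periodic with period 3.
The value 4 first appears (with i ≥ 1) at s_1.

1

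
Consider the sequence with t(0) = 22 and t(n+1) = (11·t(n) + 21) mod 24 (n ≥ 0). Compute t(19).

11

Listing terms: t(0) = 22,  t(1) = 23,  t(2) = 10,  t(3) = 11,  t(4) = 22.
The sequence repeats with period 4.
So t(19) = t(0 + ((19-0) mod 4)) = t(3) = 11.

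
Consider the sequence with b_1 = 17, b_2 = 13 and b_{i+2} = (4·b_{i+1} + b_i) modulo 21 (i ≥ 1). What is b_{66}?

13

Computing terms: b_1 = 17, b_2 = 13, b_3 = 6, b_4 = 16, b_5 = 7, b_6 = 2, b_7 = 15, b_8 = 20, b_9 = 11, b_{10} = 1, b_{11} = 15, b_{12} = 19, b_{13} = 7, b_{14} = 5, b_{15} = 6, b_{16} = 8, b_{17} = 17, b_{18} = 13.
Since (b_{17}, b_{18}) = (b_1, b_2) = (17, 13) (two consecutive terms determine the rest), the sequence is periodic with period 16.
So b_{66} = b_{1 + ((66-1) mod 16)} = b_2 = 13.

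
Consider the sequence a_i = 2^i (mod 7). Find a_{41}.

4

Listing terms: a_0 = 1; a_1 = 2; a_2 = 4; a_3 = 1.
The sequence repeats with period 3.
So a_{41} = a_{0 + ((41-0) mod 3)} = a_2 = 4.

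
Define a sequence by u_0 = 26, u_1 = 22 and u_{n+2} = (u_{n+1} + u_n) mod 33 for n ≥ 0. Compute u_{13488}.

Computing terms: u_0 = 26; u_1 = 22; u_2 = 15; u_3 = 4; u_4 = 19; u_5 = 23; u_6 = 9; u_7 = 32; u_8 = 8; u_9 = 7; u_{10} = 15; u_{11} = 22; u_{12} = 4; u_{13} = 26; u_{14} = 30; u_{15} = 23; u_{16} = 20; u_{17} = 10; u_{18} = 30; u_{19} = 7; u_{20} = 4; u_{21} = 11; u_{22} = 15; u_{23} = 26; u_{24} = 8; u_{25} = 1; u_{26} = 9; u_{27} = 10; u_{28} = 19; u_{29} = 29; u_{30} = 15; u_{31} = 11; u_{32} = 26; u_{33} = 4; u_{34} = 30; u_{35} = 1; u_{36} = 31; u_{37} = 32; u_{38} = 30; u_{39} = 29; u_{40} = 26; u_{41} = 22.
The sequence repeats with period 40.
So u_{13488} = u_{0 + ((13488-0) mod 40)} = u_8 = 8.

8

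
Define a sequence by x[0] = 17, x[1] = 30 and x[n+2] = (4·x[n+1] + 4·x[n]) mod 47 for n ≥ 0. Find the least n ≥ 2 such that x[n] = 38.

Computing terms: x[0] = 17, x[1] = 30, x[2] = 0, x[3] = 26, x[4] = 10, x[5] = 3, x[6] = 5, x[7] = 32, x[8] = 7, x[9] = 15, x[10] = 41, x[11] = 36, x[12] = 26, x[13] = 13, x[14] = 15, x[15] = 18, x[16] = 38, x[17] = 36, x[18] = 14, x[19] = 12, x[20] = 10, x[21] = 41, x[22] = 16, x[23] = 40, x[24] = 36, x[25] = 22, x[26] = 44, x[27] = 29, x[28] = 10, x[29] = 15, x[30] = 6, x[31] = 37, x[32] = 31, x[33] = 37, x[34] = 37, x[35] = 14, x[36] = 16, x[37] = 26, x[38] = 27, x[39] = 24, x[40] = 16, x[41] = 19, x[42] = 46, x[43] = 25, x[44] = 2, x[45] = 14, x[46] = 17, x[47] = 30.
The sequence repeats with period 46.
The value 38 first appears (with n ≥ 2) at x[16].

16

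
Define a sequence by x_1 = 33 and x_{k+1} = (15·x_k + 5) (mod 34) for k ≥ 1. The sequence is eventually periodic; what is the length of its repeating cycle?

x_1 = 33,  x_2 = 24,  x_3 = 25,  x_4 = 6,  x_5 = 27,  x_6 = 2,  x_7 = 1,  x_8 = 20,  x_9 = 33.
Since x_9 = x_1 = 33, the sequence is periodic with period 8.

8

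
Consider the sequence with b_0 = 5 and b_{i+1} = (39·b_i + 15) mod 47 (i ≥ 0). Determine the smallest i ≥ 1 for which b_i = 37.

Listing terms: b_0 = 5,  b_1 = 22,  b_2 = 27,  b_3 = 34,  b_4 = 25,  b_5 = 3,  b_6 = 38,  b_7 = 40,  b_8 = 24,  b_9 = 11,  b_{10} = 21,  b_{11} = 35,  b_{12} = 17,  b_{13} = 20,  b_{14} = 43,  b_{15} = 0,  b_{16} = 15,  b_{17} = 36,  b_{18} = 9,  b_{19} = 37,  b_{20} = 1,  b_{21} = 7,  b_{22} = 6,  b_{23} = 14,  b_{24} = 44,  b_{25} = 39,  b_{26} = 32,  b_{27} = 41,  b_{28} = 16,  b_{29} = 28,  b_{30} = 26,  b_{31} = 42,  b_{32} = 8,  b_{33} = 45,  b_{34} = 31,  b_{35} = 2,  b_{36} = 46,  b_{37} = 23,  b_{38} = 19,  b_{39} = 4,  b_{40} = 30,  b_{41} = 10,  b_{42} = 29,  b_{43} = 18,  b_{44} = 12,  b_{45} = 13,  b_{46} = 5.
The sequence repeats with period 46.
The value 37 first appears (with i ≥ 1) at b_{19}.

19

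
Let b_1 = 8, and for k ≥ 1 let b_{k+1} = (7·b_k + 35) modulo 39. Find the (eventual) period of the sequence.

We have b_1 = 8,  b_2 = 13,  b_3 = 9,  b_4 = 20,  b_5 = 19,  b_6 = 12,  b_7 = 2,  b_8 = 10,  b_9 = 27,  b_{10} = 29,  b_{11} = 4,  b_{12} = 24,  b_{13} = 8.
The sequence repeats with period 12.

12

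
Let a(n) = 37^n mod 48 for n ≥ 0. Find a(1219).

a(0) = 1,  a(1) = 37,  a(2) = 25,  a(3) = 13,  a(4) = 1.
The sequence repeats with period 4.
So a(1219) = a(0 + ((1219-0) mod 4)) = a(3) = 13.

13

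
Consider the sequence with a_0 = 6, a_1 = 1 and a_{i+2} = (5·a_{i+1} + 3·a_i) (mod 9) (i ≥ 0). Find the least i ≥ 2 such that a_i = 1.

3

Computing terms: a_0 = 6,  a_1 = 1,  a_2 = 5,  a_3 = 1,  a_4 = 2,  a_5 = 4,  a_6 = 8,  a_7 = 7,  a_8 = 5,  a_9 = 1.
Since (a_8, a_9) = (a_2, a_3) = (5, 1) (two consecutive terms determine the rest), the sequence is eventually periodic: after a pre-period of length 2 it cycles with period 6.
The value 1 first appears (with i ≥ 2) at a_3.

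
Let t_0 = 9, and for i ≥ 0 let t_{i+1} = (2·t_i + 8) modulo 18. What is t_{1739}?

t_0 = 9,  t_1 = 8,  t_2 = 6,  t_3 = 2,  t_4 = 12,  t_5 = 14,  t_6 = 0,  t_7 = 8.
Since t_7 = t_1 = 8, the sequence is eventually periodic: after a pre-period of length 1 it cycles with period 6.
For i ≥ 1, t_i depends only on (i - 1) mod 6. (1739 - 1) mod 6 = 4, so t_{1739} = t_5 = 14.

14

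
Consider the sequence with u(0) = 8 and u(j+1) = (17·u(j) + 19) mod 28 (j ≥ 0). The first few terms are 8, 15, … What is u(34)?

22

Computing terms: u(0) = 8,  u(1) = 15,  u(2) = 22,  u(3) = 1,  u(4) = 8.
Since u(4) = u(0) = 8, the sequence is periodic with period 4.
So u(34) = u(0 + ((34-0) mod 4)) = u(2) = 22.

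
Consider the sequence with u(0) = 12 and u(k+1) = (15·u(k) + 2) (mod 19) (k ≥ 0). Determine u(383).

16

Listing terms: u(0) = 12; u(1) = 11; u(2) = 15; u(3) = 18; u(4) = 6; u(5) = 16; u(6) = 14; u(7) = 3; u(8) = 9; u(9) = 4; u(10) = 5; u(11) = 1; u(12) = 17; u(13) = 10; u(14) = 0; u(15) = 2; u(16) = 13; u(17) = 7; u(18) = 12.
Since u(18) = u(0) = 12, the sequence is periodic with period 18.
So u(383) = u(0 + ((383-0) mod 18)) = u(5) = 16.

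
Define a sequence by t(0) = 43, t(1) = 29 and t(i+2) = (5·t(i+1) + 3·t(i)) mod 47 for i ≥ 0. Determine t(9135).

t(0) = 43,  t(1) = 29,  t(2) = 39,  t(3) = 0,  t(4) = 23,  t(5) = 21,  t(6) = 33,  t(7) = 40,  t(8) = 17,  t(9) = 17,  t(10) = 42,  t(11) = 26,  t(12) = 21,  t(13) = 42,  t(14) = 38,  t(15) = 34,  t(16) = 2,  t(17) = 18,  t(18) = 2,  t(19) = 17,  t(20) = 44,  t(21) = 36,  t(22) = 30,  t(23) = 23,  t(24) = 17,  t(25) = 13,  t(26) = 22,  t(27) = 8,  t(28) = 12,  t(29) = 37,  t(30) = 33,  t(31) = 41,  t(32) = 22,  t(33) = 45,  t(34) = 9,  t(35) = 39,  t(36) = 34,  t(37) = 5,  t(38) = 33,  t(39) = 39,  t(40) = 12,  t(41) = 36,  t(42) = 28,  t(43) = 13,  t(44) = 8,  t(45) = 32,  t(46) = 43,  t(47) = 29.
The sequence repeats with period 46.
(9135 - 0) mod 46 = 27, so t(9135) = t(27) = 8.

8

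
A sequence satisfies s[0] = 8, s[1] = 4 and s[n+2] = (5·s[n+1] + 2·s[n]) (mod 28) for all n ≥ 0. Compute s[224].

We have s[0] = 8,  s[1] = 4,  s[2] = 8,  s[3] = 20,  s[4] = 4,  s[5] = 4,  s[6] = 0,  s[7] = 8,  s[8] = 12,  s[9] = 20,  s[10] = 12,  s[11] = 16,  s[12] = 20,  s[13] = 20,  s[14] = 0,  s[15] = 12,  s[16] = 4,  s[17] = 16,  s[18] = 4,  s[19] = 24,  s[20] = 16,  s[21] = 16,  s[22] = 0,  s[23] = 4,  s[24] = 20,  s[25] = 24,  s[26] = 20,  s[27] = 8,  s[28] = 24,  s[29] = 24,  s[30] = 0,  s[31] = 20,  s[32] = 16,  s[33] = 8,  s[34] = 16,  s[35] = 12,  s[36] = 8,  s[37] = 8,  s[38] = 0,  s[39] = 16,  s[40] = 24,  s[41] = 12,  s[42] = 24,  s[43] = 4,  s[44] = 12,  s[45] = 12,  s[46] = 0,  s[47] = 24,  s[48] = 8,  s[49] = 4.
Since (s[48], s[49]) = (s[0], s[1]) = (8, 4) (two consecutive terms determine the rest), the sequence is periodic with period 48.
So s[224] = s[0 + ((224-0) mod 48)] = s[32] = 16.

16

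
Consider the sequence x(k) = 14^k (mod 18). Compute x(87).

8

x(1) = 14, x(2) = 16, x(3) = 8, x(4) = 4, x(5) = 2, x(6) = 10, x(7) = 14.
The sequence repeats with period 6.
So x(87) = x(1 + ((87-1) mod 6)) = x(3) = 8.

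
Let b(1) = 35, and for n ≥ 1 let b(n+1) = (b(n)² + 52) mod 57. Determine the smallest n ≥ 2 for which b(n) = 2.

4

Listing terms: b(1) = 35; b(2) = 23; b(3) = 11; b(4) = 2; b(5) = 56; b(6) = 53; b(7) = 11.
Since b(7) = b(3) = 11, the sequence is eventually periodic: after a pre-period of length 2 it cycles with period 4.
The value 2 first appears (with n ≥ 2) at b(4).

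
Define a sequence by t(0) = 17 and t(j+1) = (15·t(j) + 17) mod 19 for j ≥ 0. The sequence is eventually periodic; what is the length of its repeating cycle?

Computing terms: t(0) = 17, t(1) = 6, t(2) = 12, t(3) = 7, t(4) = 8, t(5) = 4, t(6) = 1, t(7) = 13, t(8) = 3, t(9) = 5, t(10) = 16, t(11) = 10, t(12) = 15, t(13) = 14, t(14) = 18, t(15) = 2, t(16) = 9, t(17) = 0, t(18) = 17.
Since t(18) = t(0) = 17, the sequence is periodic with period 18.

18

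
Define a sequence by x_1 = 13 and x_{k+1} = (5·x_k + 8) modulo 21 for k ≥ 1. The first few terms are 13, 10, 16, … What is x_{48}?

x_1 = 13,  x_2 = 10,  x_3 = 16,  x_4 = 4,  x_5 = 7,  x_6 = 1,  x_7 = 13.
The sequence repeats with period 6.
(48 - 1) mod 6 = 5, so x_{48} = x_6 = 1.

1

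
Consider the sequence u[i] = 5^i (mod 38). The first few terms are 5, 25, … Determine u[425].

25

Computing terms: u[1] = 5,  u[2] = 25,  u[3] = 11,  u[4] = 17,  u[5] = 9,  u[6] = 7,  u[7] = 35,  u[8] = 23,  u[9] = 1,  u[10] = 5.
Since u[10] = u[1] = 5, the sequence is periodic with period 9.
(425 - 1) mod 9 = 1, so u[425] = u[2] = 25.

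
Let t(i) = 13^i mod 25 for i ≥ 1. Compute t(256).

16

Listing terms: t(1) = 13, t(2) = 19, t(3) = 22, t(4) = 11, t(5) = 18, t(6) = 9, t(7) = 17, t(8) = 21, t(9) = 23, t(10) = 24, t(11) = 12, t(12) = 6, t(13) = 3, t(14) = 14, t(15) = 7, t(16) = 16, t(17) = 8, t(18) = 4, t(19) = 2, t(20) = 1, t(21) = 13.
The sequence repeats with period 20.
So t(256) = t(1 + ((256-1) mod 20)) = t(16) = 16.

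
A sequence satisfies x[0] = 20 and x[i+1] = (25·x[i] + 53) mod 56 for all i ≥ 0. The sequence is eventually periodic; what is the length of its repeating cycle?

24

x[0] = 20, x[1] = 49, x[2] = 46, x[3] = 27, x[4] = 0, x[5] = 53, x[6] = 34, x[7] = 7, x[8] = 4, x[9] = 41, x[10] = 14, x[11] = 11, x[12] = 48, x[13] = 21, x[14] = 18, x[15] = 55, x[16] = 28, x[17] = 25, x[18] = 6, x[19] = 35, x[20] = 32, x[21] = 13, x[22] = 42, x[23] = 39, x[24] = 20.
Since x[24] = x[0] = 20, the sequence is periodic with period 24.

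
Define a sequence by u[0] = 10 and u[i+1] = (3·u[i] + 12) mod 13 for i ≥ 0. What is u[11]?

8

We have u[0] = 10; u[1] = 3; u[2] = 8; u[3] = 10.
Since u[3] = u[0] = 10, the sequence is periodic with period 3.
So u[11] = u[0 + ((11-0) mod 3)] = u[2] = 8.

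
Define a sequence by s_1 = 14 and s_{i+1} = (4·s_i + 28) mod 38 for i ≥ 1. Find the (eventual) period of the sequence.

Listing terms: s_1 = 14,  s_2 = 8,  s_3 = 22,  s_4 = 2,  s_5 = 36,  s_6 = 20,  s_7 = 32,  s_8 = 4,  s_9 = 6,  s_{10} = 14.
Since s_{10} = s_1 = 14, the sequence is periodic with period 9.

9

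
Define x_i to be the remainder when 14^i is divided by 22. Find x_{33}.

16

x_1 = 14,  x_2 = 20,  x_3 = 16,  x_4 = 4,  x_5 = 12,  x_6 = 14.
The sequence repeats with period 5.
(33 - 1) mod 5 = 2, so x_{33} = x_3 = 16.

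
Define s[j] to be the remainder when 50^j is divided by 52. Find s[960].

40

We have s[1] = 50; s[2] = 4; s[3] = 44; s[4] = 16; s[5] = 20; s[6] = 12; s[7] = 28; s[8] = 48; s[9] = 8; s[10] = 36; s[11] = 32; s[12] = 40; s[13] = 24; s[14] = 4.
Since s[14] = s[2] = 4, the sequence is eventually periodic: after a pre-period of length 1 it cycles with period 12.
For j ≥ 2, s[j] depends only on (j - 2) mod 12. (960 - 2) mod 12 = 10, so s[960] = s[12] = 40.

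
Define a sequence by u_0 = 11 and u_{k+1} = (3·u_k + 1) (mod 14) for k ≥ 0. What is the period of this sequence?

6

Computing terms: u_0 = 11, u_1 = 6, u_2 = 5, u_3 = 2, u_4 = 7, u_5 = 8, u_6 = 11.
The sequence repeats with period 6.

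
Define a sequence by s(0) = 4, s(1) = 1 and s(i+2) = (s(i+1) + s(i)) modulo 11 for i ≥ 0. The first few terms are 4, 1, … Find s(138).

7

Listing terms: s(0) = 4, s(1) = 1, s(2) = 5, s(3) = 6, s(4) = 0, s(5) = 6, s(6) = 6, s(7) = 1, s(8) = 7, s(9) = 8, s(10) = 4, s(11) = 1.
The sequence repeats with period 10.
So s(138) = s(0 + ((138-0) mod 10)) = s(8) = 7.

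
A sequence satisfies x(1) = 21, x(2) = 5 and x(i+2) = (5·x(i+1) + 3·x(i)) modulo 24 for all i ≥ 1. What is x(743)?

19

x(1) = 21, x(2) = 5, x(3) = 16, x(4) = 23, x(5) = 19, x(6) = 20, x(7) = 13, x(8) = 5, x(9) = 16.
Since (x(8), x(9)) = (x(2), x(3)) = (5, 16) (two consecutive terms determine the rest), the sequence is eventually periodic: after a pre-period of length 1 it cycles with period 6.
For i ≥ 2, x(i) depends only on (i - 2) mod 6. (743 - 2) mod 6 = 3, so x(743) = x(5) = 19.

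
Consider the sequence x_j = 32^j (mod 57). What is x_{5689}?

Computing terms: x_1 = 32,  x_2 = 55,  x_3 = 50,  x_4 = 4,  x_5 = 14,  x_6 = 49,  x_7 = 29,  x_8 = 16,  x_9 = 56,  x_{10} = 25,  x_{11} = 2,  x_{12} = 7,  x_{13} = 53,  x_{14} = 43,  x_{15} = 8,  x_{16} = 28,  x_{17} = 41,  x_{18} = 1,  x_{19} = 32.
Since x_{19} = x_1 = 32, the sequence is periodic with period 18.
So x_{5689} = x_{1 + ((5689-1) mod 18)} = x_1 = 32.

32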